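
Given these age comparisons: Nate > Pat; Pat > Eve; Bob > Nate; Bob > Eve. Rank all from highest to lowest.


Constraints: Nate > Pat; Pat > Eve; Bob > Nate; Bob > Eve
Method: at each step, the next-highest is the one remaining person who never appears on the smaller side of a constraint between remaining people.
  Step 1: remaining {Bob, Pat, Eve, Nate}; on the smaller side: {Pat, Eve, Nate} → Bob is next (Bob > Nate; Bob > Eve).
  Step 2: remaining {Pat, Eve, Nate}; on the smaller side: {Pat, Eve} → Nate is next (Nate > Pat).
  Step 3: remaining {Pat, Eve}; on the smaller side: {Eve} → Pat is next (Pat > Eve).
  Step 4: only Eve remains → lowest.
Final ranking (highest to lowest):

Bob > Nate > Pat > Eve


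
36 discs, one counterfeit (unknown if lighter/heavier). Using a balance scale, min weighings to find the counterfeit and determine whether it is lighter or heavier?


Let n = 36. 72 possibilities (n discs × lighter/heavier); each weighing has 3 outcomes.
Bound for k weighings: say the first weighing puts j discs on each pan. If it tips, the 2j weighed discs remain suspects (each with a known direction) and k-1 weighings give 3^(k-1) outcomes; 3^(k-1) is odd, so 2j ≤ 3^(k-1) - 1. If it balances, the n - 2j unweighed discs remain with direction unknown: 2(n - 2j) ≤ 3^(k-1) - 1 by the same parity argument. Adding, n ≤ (3^(k-1) - 1) + (3^(k-1) - 1)/2 = (3^k - 3)/2, and the classical three-group strategy achieves this (3 discs in 2 weighings, 12 in 3, 39 in 4, 120 in 5).
So we need the smallest k with (3^k - 3)/2 ≥ 36.
k = 3: (3^3 - 3)/2 = 12 < 36 ✗
k = 4: (3^4 - 3)/2 = 39 ≥ 36 ✓

4


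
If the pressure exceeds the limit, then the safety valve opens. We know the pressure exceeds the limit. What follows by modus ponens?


Modus ponens: P → Q, P ⊢ Q
P: the pressure exceeds the limit
Q: the safety valve opens
We have P → Q and P is true.
By modus ponens, Q must be true.

The safety valve opens


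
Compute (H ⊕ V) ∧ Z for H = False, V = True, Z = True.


H = False, V = True, Z = True
Step 1: H ⊕ V = False XOR True = True
Step 2: True ∧ Z = True AND True = True
XOR true when exactly one of H,V is true; then AND with Z.

True


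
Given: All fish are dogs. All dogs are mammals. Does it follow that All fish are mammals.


Premise 1: All fish are dogs.
Premise 2: All dogs are mammals.
Conclusion: All fish are mammals.
Barbara syllogism (AAA-1): All A are B, All B are C → All A are C.
Middle term (dogs) distributed in premise 2.

Valid


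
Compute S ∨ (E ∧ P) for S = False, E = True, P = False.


S = False, E = True, P = False
Step 1: E ∧ P = True AND False = False
Step 2: S ∨ False = False OR False = False
AND evaluated first (higher precedence); then OR applied.

False


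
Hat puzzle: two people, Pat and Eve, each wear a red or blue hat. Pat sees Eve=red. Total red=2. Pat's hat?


Total red = 2, Eve = red
Red accounted for: 1
Remaining for Pat: 1
Pat's hat is red.

red


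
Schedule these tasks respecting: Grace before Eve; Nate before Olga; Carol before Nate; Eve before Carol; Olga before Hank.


Constraints: Grace before Eve; Nate before Olga; Carol before Nate; Eve before Carol; Olga before Hank
Method: repeatedly schedule the remaining task that has no remaining task required before it.
  Step 1: remaining {Nate, Olga, Eve, Grace, Carol, Hank}; every task except Grace still has a predecessor pending → schedule Grace.
  Step 2: remaining {Nate, Olga, Eve, Carol, Hank}; every task except Eve still has a predecessor pending → schedule Eve.
  Step 3: remaining {Nate, Olga, Carol, Hank}; every task except Carol still has a predecessor pending → schedule Carol.
  Step 4: remaining {Nate, Olga, Hank}; every task except Nate still has a predecessor pending → schedule Nate.
  Step 5: remaining {Olga, Hank}; every task except Olga still has a predecessor pending → schedule Olga.
  Step 6: only Hank remains → schedule Hank.
Resulting order:

Grace → Eve → Carol → Nate → Olga → Hank


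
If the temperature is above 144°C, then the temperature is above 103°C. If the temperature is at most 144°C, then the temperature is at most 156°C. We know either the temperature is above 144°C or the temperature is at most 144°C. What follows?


Constructive dilemma: (P → Q) ∧ (R → S), P ∨ R ⊢ Q ∨ S
Premise 1: the temperature is above 144°C → the temperature is above 103°C
Premise 2: the temperature is at most 144°C → the temperature is at most 156°C
Premise 3: the temperature is above 144°C ∨ the temperature is at most 144°C
Case 1: Assuming the temperature is above 144°C, then by Premise 1, the temperature is above 103°C.
Case 2: Assuming the temperature is at most 144°C, then by Premise 2, the temperature is at most 156°C.
Since one of the temperature is above 144°C or the temperature is at most 144°C must hold, we get the temperature is above 103°C or the temperature is at most 156°C.

The temperature is above 103°C or the temperature is at most 156°C.


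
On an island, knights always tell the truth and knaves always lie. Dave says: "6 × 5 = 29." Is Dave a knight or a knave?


Statement: "6 × 5 = 29."
Actual: 6 × 5 = 30
Claimed: 29
Statement is FALSE → Dave lies → Knave

Knave


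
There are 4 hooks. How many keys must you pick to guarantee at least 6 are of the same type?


Pigeonhole: to guarantee k in one of n categories, need (k-1)×n + 1.
k = 6, n = 4
Minimum = (6-1) × 4 + 1 = 5 × 4 + 1

21


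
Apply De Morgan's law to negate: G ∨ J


De Morgan's law: ¬(P ∨ Q) ≡ ¬P ∧ ¬Q
¬(G ∨ J) = ¬G ∧ ¬J

¬G ∧ ¬J


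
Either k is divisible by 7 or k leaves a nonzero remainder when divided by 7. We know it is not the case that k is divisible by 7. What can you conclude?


Disjunctive syllogism: P ∨ Q, ¬P ⊢ Q
Disjunction: k is divisible by 7 ∨ k leaves a nonzero remainder when divided by 7
We know it is not the case that k is divisible by 7.
By disjunctive syllogism, the other disjunct must be true.

k leaves a nonzero remainder when divided by 7


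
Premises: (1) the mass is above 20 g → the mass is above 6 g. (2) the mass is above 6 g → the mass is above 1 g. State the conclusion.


Hypothetical syllogism: P → Q, Q → R ⊢ P → R
Premise 1: the mass is above 20 g → the mass is above 6 g
Premise 2: the mass is above 6 g → the mass is above 1 g
Chain the implications: the middle term (the mass is above 6 g) links the two.
Conclusion: If the mass is above 20 g, then the mass is above 1 g.

If the mass is above 20 g, then the mass is above 1 g.


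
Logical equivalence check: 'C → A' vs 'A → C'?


Expression 1: C → A
Expression 2: A → C
Truth table (C A | Expr1 Expr2):
  T T |   T     T
  T F |   F     T   ← differ
  F T |   T     F   ← differ
  F F |   T     T
Counterexample: C=T, A=F gives Expr1 = F but Expr2 = T, so the expressions are NOT logically equivalent.

No


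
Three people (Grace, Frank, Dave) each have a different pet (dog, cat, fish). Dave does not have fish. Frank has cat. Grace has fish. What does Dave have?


From clues:
  Frank → cat
  Grace → fish
By elimination, Dave gets the remaining.

dog


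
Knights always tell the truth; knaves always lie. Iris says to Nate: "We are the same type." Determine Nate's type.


Iris says: "We are the same type."
Case 1: Iris is a Knight (truth-teller)
  Statement is true → they ARE the same → Nate is also a Knight
Case 2: Iris is a Knave (liar)
  Statement is false → they are NOT the same → Nate is a Knight
In both cases, Nate is a Knight.

Knight


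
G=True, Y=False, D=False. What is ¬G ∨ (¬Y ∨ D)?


G = True, Y = False, D = False
Expression: ¬G ∨ (¬Y ∨ D)
Step 1: ¬Y = NOT False = True
Step 2: ¬Y ∨ D = True OR False = True
Step 3: ¬G = NOT True = False
Step 4: (False) ∨ (True) = False OR True = True

True


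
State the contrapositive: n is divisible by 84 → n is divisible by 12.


Original: If n is divisible by 84, then n is divisible by 12
Contrapositive: If ¬Q, then ¬P
Negate Q: not (n is divisible by 12)
Negate P: not (n is divisible by 84)

If not (n is divisible by 12), then not (n is divisible by 84).


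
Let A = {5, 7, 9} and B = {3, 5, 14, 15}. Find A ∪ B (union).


A = {5, 7, 9}
B = {3, 5, 14, 15}
Operation: union
All elements combined: 3, 5, 7, 9, 14, 15

{3, 5, 7, 9, 14, 15}


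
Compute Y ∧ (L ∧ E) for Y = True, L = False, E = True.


Y = True, L = False, E = True
Step 1: L ∧ E = False AND True = False
Step 2: Y ∧ False = True AND False = False
AND is true only when ALL operands are true.

False


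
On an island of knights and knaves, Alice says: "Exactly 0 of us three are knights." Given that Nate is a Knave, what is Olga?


Alice claims exactly 0 knights among Alice, Nate, Olga.
Given: Nate is a Knave.

Case 1: Alice is a Knight (tells truth)
  Then exactly 0 of the three are knights.
  Counting Alice, Nate: 1 knight(s) so far. Need -1 more → impossible.
Case 2: Alice is a Knave (lies)
  Then the count is NOT 0.
  If Olga = Knave, count = 0 = 0 → claim would be true, contradicts lie.
  If Olga = Knight, count = 1 ≠ 0 → lie confirmed ✓

Olga is a Knight.

Knight


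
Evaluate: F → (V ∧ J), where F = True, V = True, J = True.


F = True, V = True, J = True
Step 1: V ∧ J = True AND True = True
Step 2: F → (True): false only when F=True and consequent=False.
Result: True

True


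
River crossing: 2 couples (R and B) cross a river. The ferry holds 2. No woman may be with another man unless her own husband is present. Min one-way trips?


Label couples R and B.
1. WR+WB → (far: WR,WB; near: HR,HB)
2. WR ←   (far: WB; near: HR,HB,WR)
3. HR+HB → (far: HR,HB,WB; near: WR)
4. HR ←   (far: HB,WB; near: HR,WR)  — HR returns, since WR is alone on near bank
5. HR+WR → (far: all four; near: empty)
Every state respects the constraint.
Minimum trips = 5

5


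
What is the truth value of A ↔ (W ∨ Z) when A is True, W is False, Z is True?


A = True, W = False, Z = True
Step 1: W ∨ Z = False OR True = True
Step 2: A ↔ (True): true when both sides have same truth value.
Result: True ↔ True = True

True


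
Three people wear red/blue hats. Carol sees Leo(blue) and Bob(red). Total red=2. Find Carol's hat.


Total red = 2, seen red = 1
Own red = 2 - 1 = 1
Carol's hat is red.

red


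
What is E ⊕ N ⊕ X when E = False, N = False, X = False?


E = False, N = False, X = False
Step 1: E ⊕ N = False XOR False = False
Step 2: False ⊕ X = False XOR False = False
XOR is true when an odd number of operands are true.

False


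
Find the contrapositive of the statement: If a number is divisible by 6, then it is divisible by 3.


Original: If a number is divisible by 6, then it is divisible by 3
Contrapositive: If ¬Q, then ¬P
Negate Q: not (it is divisible by 3)
Negate P: not (a number is divisible by 6)

If not (it is divisible by 3), then not (a number is divisible by 6).


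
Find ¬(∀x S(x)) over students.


Original: ∀x S(x)
Rule: ¬∀→∃, ¬∃→∀, negate predicate.
Negation: ∃x ¬S(x)

∃x ¬S(x)


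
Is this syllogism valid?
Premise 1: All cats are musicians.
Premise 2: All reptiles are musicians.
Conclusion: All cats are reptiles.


Premise 1: All cats are musicians.
Premise 2: All reptiles are musicians.
Conclusion: All cats are reptiles.
Fallacy: undistributed middle. musicians is predicate in both.
Counterexample: cats and reptiles could be disjoint subsets of musicians.

Invalid


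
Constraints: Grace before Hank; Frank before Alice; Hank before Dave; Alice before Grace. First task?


Constraints: Grace before Hank; Frank before Alice; Hank before Dave; Alice before Grace
The first task can have nothing scheduled before it, so it must never appear on the right of a 'before'.
Tasks appearing after some 'before': Hank, Alice, Dave, Grace.
The only task not in that list is Frank → it is first.

Frank


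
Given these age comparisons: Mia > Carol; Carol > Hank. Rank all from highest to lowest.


Constraints: Mia > Carol; Carol > Hank
Method: at each step, the next-highest is the one remaining person who never appears on the smaller side of a constraint between remaining people.
  Step 1: remaining {Hank, Mia, Carol}; on the smaller side: {Hank, Carol} → Mia is next (Mia > Carol).
  Step 2: remaining {Hank, Carol}; on the smaller side: {Hank} → Carol is next (Carol > Hank).
  Step 3: only Hank remains → lowest.
Final ranking (highest to lowest):

Mia > Carol > Hank


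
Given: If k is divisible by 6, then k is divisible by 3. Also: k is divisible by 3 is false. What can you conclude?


Modus tollens: P → Q, ¬Q ⊢ ¬P
P: k is divisible by 6
Q: k is divisible by 3
We have P → Q and Q is false.
By modus tollens, P must be false.

It is not the case that k is divisible by 6


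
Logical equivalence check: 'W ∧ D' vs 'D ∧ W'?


Expression 1: W ∧ D
Expression 2: D ∧ W
Truth table (W D | Expr1 Expr2):
  T T |   T     T
  T F |   F     F
  F T |   F     F
  F F |   F     F
All 4 rows agree, so the expressions are logically equivalent.

Yes


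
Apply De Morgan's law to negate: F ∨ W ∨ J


De Morgan's law: ¬(P ∨ Q ∨ R) ≡ ¬P ∧ ¬Q ∧ ¬R
¬(F ∨ W ∨ J) = ¬F ∧ ¬W ∧ ¬J

¬F ∧ ¬W ∧ ¬J


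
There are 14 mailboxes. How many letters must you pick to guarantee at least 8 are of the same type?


Pigeonhole: to guarantee k in one of n categories, need (k-1)×n + 1.
k = 8, n = 14
Minimum = (8-1) × 14 + 1 = 7 × 14 + 1

99


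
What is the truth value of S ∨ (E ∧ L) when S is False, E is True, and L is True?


S = False, E = True, L = True
Step 1: E ∧ L = True AND True = True
Step 2: S ∨ True = False OR True = True
AND evaluated first (higher precedence); then OR applied.

True


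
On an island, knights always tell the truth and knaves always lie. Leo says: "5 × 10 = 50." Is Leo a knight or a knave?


Statement: "5 × 10 = 50."
Actual: 5 × 10 = 50
Claimed: 50
Statement is TRUE → Leo tells the truth → Knight

Knight


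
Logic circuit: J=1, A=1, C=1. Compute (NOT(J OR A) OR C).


J OR A = 1
NOT(1) = 0
0 OR 1 = 1

1


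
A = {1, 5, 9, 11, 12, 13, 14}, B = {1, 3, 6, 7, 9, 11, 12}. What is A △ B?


A = {1, 5, 9, 11, 12, 13, 14}
B = {1, 3, 6, 7, 9, 11, 12}
Operation: symmetric difference
In A only: [5, 13, 14], in B only: [3, 6, 7]

{3, 5, 6, 7, 13, 14}


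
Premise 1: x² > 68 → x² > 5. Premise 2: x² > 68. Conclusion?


Modus ponens: P → Q, P ⊢ Q
P: x² > 68
Q: x² > 5
We have P → Q and P is true.
By modus ponens, Q must be true.

x² > 5


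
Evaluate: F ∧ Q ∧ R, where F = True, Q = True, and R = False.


F = True, Q = True, R = False
Step 1: F ∧ Q = True AND True = True
Step 2: (True) ∧ R = (True) AND False = False
AND is true only when ALL operands are true.

False


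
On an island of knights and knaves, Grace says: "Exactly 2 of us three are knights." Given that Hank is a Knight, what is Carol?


Grace claims exactly 2 knights among Grace, Hank, Carol.
Given: Hank is a Knight.

Case 1: Grace is a Knight (tells truth)
  Then exactly 2 of the three are knights.
  Counting Grace, Hank: 2 knight(s) so far. Need 0 more → Carol = Knave.
Case 2: Grace is a Knave (lies)
  Then the count is NOT 2.
  If Carol = Knight, count = 2 = 2 → claim would be true, contradicts lie.
  If Carol = Knave, count = 1 ≠ 2 → lie confirmed ✓

Carol is a Knave.

Knave


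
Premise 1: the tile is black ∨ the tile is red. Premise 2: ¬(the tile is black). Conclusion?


Disjunctive syllogism: P ∨ Q, ¬P ⊢ Q
Disjunction: the tile is black ∨ the tile is red
We know it is not the case that the tile is black.
By disjunctive syllogism, the other disjunct must be true.

The tile is red


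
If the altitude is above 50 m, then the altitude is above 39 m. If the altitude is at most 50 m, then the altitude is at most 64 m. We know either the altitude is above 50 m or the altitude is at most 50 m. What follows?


Constructive dilemma: (P → Q) ∧ (R → S), P ∨ R ⊢ Q ∨ S
Premise 1: the altitude is above 50 m → the altitude is above 39 m
Premise 2: the altitude is at most 50 m → the altitude is at most 64 m
Premise 3: the altitude is above 50 m ∨ the altitude is at most 50 m
Case 1: Assuming the altitude is above 50 m, then by Premise 1, the altitude is above 39 m.
Case 2: Assuming the altitude is at most 50 m, then by Premise 2, the altitude is at most 64 m.
Since one of the altitude is above 50 m or the altitude is at most 50 m must hold, we get the altitude is above 39 m or the altitude is at most 64 m.

The altitude is above 39 m or the altitude is at most 64 m.


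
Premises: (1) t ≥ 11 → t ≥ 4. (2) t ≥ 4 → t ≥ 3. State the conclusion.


Hypothetical syllogism: P → Q, Q → R ⊢ P → R
Premise 1: t ≥ 11 → t ≥ 4
Premise 2: t ≥ 4 → t ≥ 3
Chain the implications: the middle term (t ≥ 4) links the two.
Conclusion: If t ≥ 11, then t ≥ 3.

If t ≥ 11, then t ≥ 3.


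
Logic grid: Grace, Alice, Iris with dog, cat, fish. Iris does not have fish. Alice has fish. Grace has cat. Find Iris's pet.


From clues:
  Alice → fish
  Grace → cat
By elimination, Iris gets the remaining.

dog


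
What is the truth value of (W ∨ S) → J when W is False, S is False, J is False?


W = False, S = False, J = False
Step 1: W ∨ S = False OR False = False
Step 2: (False) → J: false only when antecedent=True and J=False.
Result: True

True


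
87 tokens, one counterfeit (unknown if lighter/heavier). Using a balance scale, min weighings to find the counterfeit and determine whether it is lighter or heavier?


Let n = 87. 174 possibilities (n tokens × lighter/heavier); each weighing has 3 outcomes.
Bound for k weighings: say the first weighing puts j tokens on each pan. If it tips, the 2j weighed tokens remain suspects (each with a known direction) and k-1 weighings give 3^(k-1) outcomes; 3^(k-1) is odd, so 2j ≤ 3^(k-1) - 1. If it balances, the n - 2j unweighed tokens remain with direction unknown: 2(n - 2j) ≤ 3^(k-1) - 1 by the same parity argument. Adding, n ≤ (3^(k-1) - 1) + (3^(k-1) - 1)/2 = (3^k - 3)/2, and the classical three-group strategy achieves this (3 tokens in 2 weighings, 12 in 3, 39 in 4, 120 in 5).
So we need the smallest k with (3^k - 3)/2 ≥ 87.
k = 4: (3^4 - 3)/2 = 39 < 87 ✗
k = 5: (3^5 - 3)/2 = 120 ≥ 87 ✓

5


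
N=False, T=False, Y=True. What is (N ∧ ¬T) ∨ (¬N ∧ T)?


N = False, T = False, Y = True
Expression: (N ∧ ¬T) ∨ (¬N ∧ T)
Step 1: ¬T = NOT False = True
Step 2: N ∧ ¬T = False AND True = False
Step 3: ¬N = NOT False = True
Step 4: ¬N ∧ T = True AND False = False
Step 5: (False) ∨ (False) = False OR False = False

False


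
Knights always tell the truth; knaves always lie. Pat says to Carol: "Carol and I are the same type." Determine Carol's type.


Pat says: "Carol and I are the same type."
Case 1: Pat is a Knight (truth-teller)
  Statement is true → they ARE the same → Carol is also a Knight
Case 2: Pat is a Knave (liar)
  Statement is false → they are NOT the same → Carol is a Knight
In both cases, Carol is a Knight.

Knight


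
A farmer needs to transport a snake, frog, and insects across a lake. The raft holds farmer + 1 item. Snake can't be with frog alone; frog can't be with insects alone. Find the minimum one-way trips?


1. farmer+frog → 2. farmer ← 3. farmer+snake → 4. farmer+frog ← 5. farmer+insects → 6. farmer ← 7. farmer+frog →
Minimum trips = 7

7


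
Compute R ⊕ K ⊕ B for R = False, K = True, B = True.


R = False, K = True, B = True
Step 1: R ⊕ K = False XOR True = True
Step 2: True ⊕ B = True XOR True = False
XOR is true when an odd number of operands are true.

False


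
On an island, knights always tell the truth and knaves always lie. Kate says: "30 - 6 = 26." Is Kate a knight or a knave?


Statement: "30 - 6 = 26."
Actual: 30 - 6 = 24
Claimed: 26
Statement is FALSE → Kate lies → Knave

Knave


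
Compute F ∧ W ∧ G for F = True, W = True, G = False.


F = True, W = True, G = False
Step 1: F ∧ W = True AND True = True
Step 2: (True) ∧ G = (True) AND False = False
AND is true only when ALL operands are true.

False


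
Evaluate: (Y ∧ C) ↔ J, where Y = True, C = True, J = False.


Y = True, C = True, J = False
Step 1: Y ∧ C = True AND True = True
Step 2: (True) ↔ J: true when both sides have same truth value.
Result: True ↔ False = False

False


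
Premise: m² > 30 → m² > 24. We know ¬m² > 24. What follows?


Modus tollens: P → Q, ¬Q ⊢ ¬P
P: m² > 30
Q: m² > 24
We have P → Q and Q is false.
By modus tollens, P must be false.

It is not the case that m² > 30


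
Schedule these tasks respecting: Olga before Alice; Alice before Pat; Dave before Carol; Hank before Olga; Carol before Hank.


Constraints: Olga before Alice; Alice before Pat; Dave before Carol; Hank before Olga; Carol before Hank
Method: repeatedly schedule the remaining task that has no remaining task required before it.
  Step 1: remaining {Alice, Pat, Dave, Olga, Carol, Hank}; every task except Dave still has a predecessor pending → schedule Dave.
  Step 2: remaining {Alice, Pat, Olga, Carol, Hank}; every task except Carol still has a predecessor pending → schedule Carol.
  Step 3: remaining {Alice, Pat, Olga, Hank}; every task except Hank still has a predecessor pending → schedule Hank.
  Step 4: remaining {Alice, Pat, Olga}; every task except Olga still has a predecessor pending → schedule Olga.
  Step 5: remaining {Alice, Pat}; every task except Alice still has a predecessor pending → schedule Alice.
  Step 6: only Pat remains → schedule Pat.
Resulting order:

Dave → Carol → Hank → Olga → Alice → Pat


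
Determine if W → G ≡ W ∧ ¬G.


Expression 1: W → G
Expression 2: W ∧ ¬G
Truth table (W G | Expr1 Expr2):
  T T |   T     F   ← differ
  T F |   F     T   ← differ
  F T |   T     F   ← differ
  F F |   T     F   ← differ
Counterexample: W=T, G=T gives Expr1 = T but Expr2 = F, so the expressions are NOT logically equivalent.

No


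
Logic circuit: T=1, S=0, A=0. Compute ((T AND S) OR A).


T AND S = 1&0 = 0
0 OR 0 = 0

0


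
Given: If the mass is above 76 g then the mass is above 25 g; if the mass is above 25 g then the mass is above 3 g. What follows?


Hypothetical syllogism: P → Q, Q → R ⊢ P → R
Premise 1: the mass is above 76 g → the mass is above 25 g
Premise 2: the mass is above 25 g → the mass is above 3 g
Chain the implications: the middle term (the mass is above 25 g) links the two.
Conclusion: If the mass is above 76 g, then the mass is above 3 g.

If the mass is above 76 g, then the mass is above 3 g.


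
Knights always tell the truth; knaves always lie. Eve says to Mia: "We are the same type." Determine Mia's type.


Eve says: "We are the same type."
Case 1: Eve is a Knight (truth-teller)
  Statement is true → they ARE the same → Mia is also a Knight
Case 2: Eve is a Knave (liar)
  Statement is false → they are NOT the same → Mia is a Knight
In both cases, Mia is a Knight.

Knight


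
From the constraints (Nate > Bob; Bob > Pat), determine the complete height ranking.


Constraints: Nate > Bob; Bob > Pat
Method: at each step, the next-highest is the one remaining person who never appears on the smaller side of a constraint between remaining people.
  Step 1: remaining {Nate, Bob, Pat}; on the smaller side: {Bob, Pat} → Nate is next (Nate > Bob).
  Step 2: remaining {Bob, Pat}; on the smaller side: {Pat} → Bob is next (Bob > Pat).
  Step 3: only Pat remains → lowest.
Final ranking (highest to lowest):

Nate > Bob > Pat


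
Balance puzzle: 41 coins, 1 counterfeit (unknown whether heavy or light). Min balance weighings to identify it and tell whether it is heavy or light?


Let n = 41. 82 possibilities (n coins × lighter/heavier); each weighing has 3 outcomes.
Bound for k weighings: say the first weighing puts j coins on each pan. If it tips, the 2j weighed coins remain suspects (each with a known direction) and k-1 weighings give 3^(k-1) outcomes; 3^(k-1) is odd, so 2j ≤ 3^(k-1) - 1. If it balances, the n - 2j unweighed coins remain with direction unknown: 2(n - 2j) ≤ 3^(k-1) - 1 by the same parity argument. Adding, n ≤ (3^(k-1) - 1) + (3^(k-1) - 1)/2 = (3^k - 3)/2, and the classical three-group strategy achieves this (3 coins in 2 weighings, 12 in 3, 39 in 4, 120 in 5).
So we need the smallest k with (3^k - 3)/2 ≥ 41.
k = 4: (3^4 - 3)/2 = 39 < 41 ✗
k = 5: (3^5 - 3)/2 = 120 ≥ 41 ✓

5


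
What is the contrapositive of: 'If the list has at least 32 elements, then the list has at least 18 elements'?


Original: If the list has at least 32 elements, then the list has at least 18 elements
Contrapositive: If ¬Q, then ¬P
Negate Q: not (the list has at least 18 elements)
Negate P: not (the list has at least 32 elements)

If not (the list has at least 18 elements), then not (the list has at least 32 elements).


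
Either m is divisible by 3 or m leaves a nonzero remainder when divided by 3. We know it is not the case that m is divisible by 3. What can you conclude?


Disjunctive syllogism: P ∨ Q, ¬P ⊢ Q
Disjunction: m is divisible by 3 ∨ m leaves a nonzero remainder when divided by 3
We know it is not the case that m is divisible by 3.
By disjunctive syllogism, the other disjunct must be true.

m leaves a nonzero remainder when divided by 3


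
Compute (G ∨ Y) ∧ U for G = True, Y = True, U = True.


G = True, Y = True, U = True
Step 1: G ∨ Y = True OR True = True
Step 2: True ∧ U = True AND True = True
OR is true when at least one operand is true; AND requires both.

True


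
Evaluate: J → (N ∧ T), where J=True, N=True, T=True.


J = True, N = True, T = True
Expression: J → (N ∧ T)
Step 1: N ∧ T = True AND True = True
Step 2: J → (True) = True → True = True

True


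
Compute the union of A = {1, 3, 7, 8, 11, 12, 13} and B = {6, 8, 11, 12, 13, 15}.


A = {1, 3, 7, 8, 11, 12, 13}
B = {6, 8, 11, 12, 13, 15}
Operation: union
All elements combined: 1, 3, 6, 7, 8, 11, 12, 13, 15

{1, 3, 6, 7, 8, 11, 12, 13, 15}


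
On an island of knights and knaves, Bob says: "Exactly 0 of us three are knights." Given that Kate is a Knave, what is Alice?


Bob claims exactly 0 knights among Bob, Kate, Alice.
Given: Kate is a Knave.

Case 1: Bob is a Knight (tells truth)
  Then exactly 0 of the three are knights.
  Counting Bob, Kate: 1 knight(s) so far. Need -1 more → impossible.
Case 2: Bob is a Knave (lies)
  Then the count is NOT 0.
  If Alice = Knave, count = 0 = 0 → claim would be true, contradicts lie.
  If Alice = Knight, count = 1 ≠ 0 → lie confirmed ✓

Alice is a Knight.

Knight


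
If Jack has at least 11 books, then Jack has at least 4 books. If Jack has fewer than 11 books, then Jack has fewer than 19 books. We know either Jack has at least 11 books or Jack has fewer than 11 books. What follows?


Constructive dilemma: (P → Q) ∧ (R → S), P ∨ R ⊢ Q ∨ S
Premise 1: Jack has at least 11 books → Jack has at least 4 books
Premise 2: Jack has fewer than 11 books → Jack has fewer than 19 books
Premise 3: Jack has at least 11 books ∨ Jack has fewer than 11 books
Case 1: Assuming Jack has at least 11 books, then by Premise 1, Jack has at least 4 books.
Case 2: Assuming Jack has fewer than 11 books, then by Premise 2, Jack has fewer than 19 books.
Since one of Jack has at least 11 books or Jack has fewer than 11 books must hold, we get Jack has at least 4 books or Jack has fewer than 19 books.

Jack has at least 4 books or Jack has fewer than 19 books.


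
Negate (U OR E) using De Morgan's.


De Morgan's law: ¬(P ∨ Q) ≡ ¬P ∧ ¬Q
¬(U ∨ E) = ¬U ∧ ¬E

¬U ∧ ¬E


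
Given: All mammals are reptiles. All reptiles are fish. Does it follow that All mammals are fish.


Premise 1: All mammals are reptiles.
Premise 2: All reptiles are fish.
Conclusion: All mammals are fish.
Barbara syllogism (AAA-1): All A are B, All B are C → All A are C.
Middle term (reptiles) distributed in premise 2.

Valid


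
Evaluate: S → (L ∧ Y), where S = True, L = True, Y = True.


S = True, L = True, Y = True
Step 1: L ∧ Y = True AND True = True
Step 2: S → (True): false only when S=True and consequent=False.
Result: True

True


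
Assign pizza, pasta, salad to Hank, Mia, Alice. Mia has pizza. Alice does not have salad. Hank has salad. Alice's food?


From clues:
  Hank → salad
  Mia → pizza
By elimination, Alice gets the remaining.

pasta


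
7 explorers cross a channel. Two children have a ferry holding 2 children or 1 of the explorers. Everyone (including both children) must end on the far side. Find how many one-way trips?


Per crossing of one of the explorers: children→, one←, one of the explorers→, one← = 4 trips
7 × 4 = 28, + 1 final children→ = 29
Minimum trips = 29

29


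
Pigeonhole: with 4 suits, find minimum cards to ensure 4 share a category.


Pigeonhole: to guarantee k in one of n categories, need (k-1)×n + 1.
k = 4, n = 4
Minimum = (4-1) × 4 + 1 = 3 × 4 + 1

13


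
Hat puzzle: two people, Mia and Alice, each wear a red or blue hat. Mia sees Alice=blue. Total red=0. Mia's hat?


Total red = 0, Alice = blue
Red accounted for: 0
Remaining for Mia: 0
Mia's hat is blue.

blue


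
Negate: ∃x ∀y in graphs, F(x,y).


Original: ∃x ∀y F(x,y)
Rule: ¬∀→∃, ¬∃→∀, negate predicate.
Negation: ∀x ∃y ¬F(x,y)

∀x ∃y ¬F(x,y)


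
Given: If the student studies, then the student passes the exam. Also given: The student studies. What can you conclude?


Modus ponens: P → Q, P ⊢ Q
P: the student studies
Q: the student passes the exam
We have P → Q and P is true.
By modus ponens, Q must be true.

The student passes the exam


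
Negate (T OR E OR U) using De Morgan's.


De Morgan's law: ¬(P ∨ Q ∨ R) ≡ ¬P ∧ ¬Q ∧ ¬R
¬(T ∨ E ∨ U) = ¬T ∧ ¬E ∧ ¬U

¬T ∧ ¬E ∧ ¬U


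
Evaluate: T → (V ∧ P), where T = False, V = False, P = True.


T = False, V = False, P = True
Step 1: V ∧ P = False AND True = False
Step 2: T → (False): false only when T=True and consequent=False.
Result: True

True


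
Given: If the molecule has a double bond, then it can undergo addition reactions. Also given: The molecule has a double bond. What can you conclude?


Modus ponens: P → Q, P ⊢ Q
P: the molecule has a double bond
Q: it can undergo addition reactions
We have P → Q and P is true.
By modus ponens, Q must be true.

It can undergo addition reactions


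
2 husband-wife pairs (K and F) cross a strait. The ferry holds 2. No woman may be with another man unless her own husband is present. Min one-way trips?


Label couples K and F.
1. WK+WF → (far: WK,WF; near: HK,HF)
2. WK ←   (far: WF; near: HK,HF,WK)
3. HK+HF → (far: HK,HF,WF; near: WK)
4. HK ←   (far: HF,WF; near: HK,WK)  — HK returns, since WK is alone on near bank
5. HK+WK → (far: all four; near: empty)
Every state respects the constraint.
Minimum trips = 5

5


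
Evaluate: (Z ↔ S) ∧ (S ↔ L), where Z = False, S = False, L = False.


Z = False, S = False, L = False
Step 1: Z ↔ S is true when Z and S have the same value. Result: True
Step 2: S ↔ L is true when S and L have the same value. Result: True
Step 3: True ∧ True = True

True


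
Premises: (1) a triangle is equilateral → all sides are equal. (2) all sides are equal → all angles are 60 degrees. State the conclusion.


Hypothetical syllogism: P → Q, Q → R ⊢ P → R
Premise 1: a triangle is equilateral → all sides are equal
Premise 2: all sides are equal → all angles are 60 degrees
Chain the implications: the middle term (all sides are equal) links the two.
Conclusion: If a triangle is equilateral, then all angles are 60 degrees.

If a triangle is equilateral, then all angles are 60 degrees.


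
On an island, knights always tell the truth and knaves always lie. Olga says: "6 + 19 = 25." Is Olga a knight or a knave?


Statement: "6 + 19 = 25."
Actual: 6 + 19 = 25
Claimed: 25
Statement is TRUE → Olga tells the truth → Knight

Knight


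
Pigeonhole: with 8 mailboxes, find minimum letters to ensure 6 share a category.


Pigeonhole: to guarantee k in one of n categories, need (k-1)×n + 1.
k = 6, n = 8
Minimum = (6-1) × 8 + 1 = 5 × 8 + 1

41


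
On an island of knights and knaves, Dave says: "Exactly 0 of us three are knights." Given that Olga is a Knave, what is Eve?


Dave claims exactly 0 knights among Dave, Olga, Eve.
Given: Olga is a Knave.

Case 1: Dave is a Knight (tells truth)
  Then exactly 0 of the three are knights.
  Counting Dave, Olga: 1 knight(s) so far. Need -1 more → impossible.
Case 2: Dave is a Knave (lies)
  Then the count is NOT 0.
  If Eve = Knave, count = 0 = 0 → claim would be true, contradicts lie.
  If Eve = Knight, count = 1 ≠ 0 → lie confirmed ✓

Eve is a Knight.

Knight


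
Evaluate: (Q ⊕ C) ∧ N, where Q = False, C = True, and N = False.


Q = False, C = True, N = False
Step 1: Q ⊕ C = False XOR True = True
Step 2: True ∧ N = True AND False = False
XOR true when exactly one of Q,C is true; then AND with N.

False


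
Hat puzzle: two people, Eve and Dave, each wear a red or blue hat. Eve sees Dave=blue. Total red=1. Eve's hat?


Total red = 1, Dave = blue
Red accounted for: 0
Remaining for Eve: 1
Eve's hat is red.

red


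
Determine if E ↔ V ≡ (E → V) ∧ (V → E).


Expression 1: E ↔ V
Expression 2: (E → V) ∧ (V → E)
Truth table (E V | Expr1 Expr2):
  T T |   T     T
  T F |   F     F
  F T |   F     F
  F F |   T     T
All 4 rows agree, so the expressions are logically equivalent.

Yes


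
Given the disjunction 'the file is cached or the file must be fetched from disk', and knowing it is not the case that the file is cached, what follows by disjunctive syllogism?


Disjunctive syllogism: P ∨ Q, ¬P ⊢ Q
Disjunction: the file is cached ∨ the file must be fetched from disk
We know it is not the case that the file is cached.
By disjunctive syllogism, the other disjunct must be true.

The file must be fetched from disk


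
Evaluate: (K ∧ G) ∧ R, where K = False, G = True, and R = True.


K = False, G = True, R = True
Step 1: K ∧ G = False AND True = False
Step 2: False ∧ R = False AND True = False
AND is true only when ALL operands are true.

False


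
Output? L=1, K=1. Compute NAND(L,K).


L AND K = 1
NOT(1) = 0

0


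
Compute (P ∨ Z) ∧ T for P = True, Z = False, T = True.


P = True, Z = False, T = True
Step 1: P ∨ Z = True OR False = True
Step 2: True ∧ T = True AND True = True
OR is true when at least one operand is true; AND requires both.

True


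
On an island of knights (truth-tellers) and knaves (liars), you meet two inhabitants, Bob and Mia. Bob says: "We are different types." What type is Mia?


Bob says: "We are different types."
Case 1: Bob is a Knight (truth-teller)
  Statement is true → they ARE different → Mia is a Knave
Case 2: Bob is a Knave (liar)
  Statement is false → they are NOT different → Mia is a Knave
In both cases, Mia is a Knave.

Knave


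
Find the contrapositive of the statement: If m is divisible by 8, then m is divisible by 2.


Original: If m is divisible by 8, then m is divisible by 2
Contrapositive: If ¬Q, then ¬P
Negate Q: not (m is divisible by 2)
Negate P: not (m is divisible by 8)

If not (m is divisible by 2), then not (m is divisible by 8).


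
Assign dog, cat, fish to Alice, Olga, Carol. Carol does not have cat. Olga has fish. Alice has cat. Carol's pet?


From clues:
  Olga → fish
  Alice → cat
By elimination, Carol gets the remaining.

dog


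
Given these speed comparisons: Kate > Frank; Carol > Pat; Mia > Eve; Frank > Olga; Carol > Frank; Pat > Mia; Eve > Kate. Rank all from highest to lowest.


Constraints: Kate > Frank; Carol > Pat; Mia > Eve; Frank > Olga; Carol > Frank; Pat > Mia; Eve > Kate
Method: at each step, the next-highest is the one remaining person who never appears on the smaller side of a constraint between remaining people.
  Step 1: remaining {Mia, Eve, Pat, Frank, Olga, Kate, Carol}; on the smaller side: {Mia, Eve, Pat, Frank, Olga, Kate} → Carol is next (Carol > Pat; Carol > Frank).
  Step 2: remaining {Mia, Eve, Pat, Frank, Olga, Kate}; on the smaller side: {Mia, Eve, Frank, Olga, Kate} → Pat is next (Pat > Mia).
  Step 3: remaining {Mia, Eve, Frank, Olga, Kate}; on the smaller side: {Eve, Frank, Olga, Kate} → Mia is next (Mia > Eve).
  Step 4: remaining {Eve, Frank, Olga, Kate}; on the smaller side: {Frank, Olga, Kate} → Eve is next (Eve > Kate).
  Step 5: remaining {Frank, Olga, Kate}; on the smaller side: {Frank, Olga} → Kate is next (Kate > Frank).
  Step 6: remaining {Frank, Olga}; on the smaller side: {Olga} → Frank is next (Frank > Olga).
  Step 7: only Olga remains → lowest.
Final ranking (highest to lowest):

Carol > Pat > Mia > Eve > Kate > Frank > Olga


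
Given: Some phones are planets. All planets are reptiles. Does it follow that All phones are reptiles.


Premise 1: Some phones are planets.
Premise 2: All planets are reptiles.
Conclusion: All phones are reptiles.
Fallacy: illicit minor. The minor term (phones) is distributed in the conclusion ('All phones ...') but undistributed in its premise ('Some phones are planets' doesn't cover all phones).
Only 'Some phones are reptiles' follows, not 'All'.

Invalid


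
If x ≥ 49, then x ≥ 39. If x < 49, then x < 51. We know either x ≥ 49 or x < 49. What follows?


Constructive dilemma: (P → Q) ∧ (R → S), P ∨ R ⊢ Q ∨ S
Premise 1: x ≥ 49 → x ≥ 39
Premise 2: x < 49 → x < 51
Premise 3: x ≥ 49 ∨ x < 49
Case 1: Assuming x ≥ 49, then by Premise 1, x ≥ 39.
Case 2: Assuming x < 49, then by Premise 2, x < 51.
Since one of x ≥ 49 or x < 49 must hold, we get x ≥ 39 or x < 51.

x ≥ 39 or x < 51.


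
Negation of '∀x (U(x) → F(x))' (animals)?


Original: ∀x (U(x) → F(x))
Rule: ¬∀→∃, ¬∃→∀, negate predicate.
Negation: ∃x (U(x) ∧ ¬F(x))

∃x (U(x) ∧ ¬F(x))


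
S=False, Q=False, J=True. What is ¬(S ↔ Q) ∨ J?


S = False, Q = False, J = True
Expression: ¬(S ↔ Q) ∨ J
Step 1: S ↔ Q = (False iff False) = True
Step 2: ¬(S ↔ Q) = NOT True = False
Step 3: (False) ∨ J = False OR True = True

True


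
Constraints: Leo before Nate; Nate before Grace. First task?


Constraints: Leo before Nate; Nate before Grace
The first task can have nothing scheduled before it, so it must never appear on the right of a 'before'.
Tasks appearing after some 'before': Nate, Grace.
The only task not in that list is Leo → it is first.

Leo


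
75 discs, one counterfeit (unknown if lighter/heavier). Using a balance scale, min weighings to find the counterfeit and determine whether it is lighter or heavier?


Let n = 75. 150 possibilities (n discs × lighter/heavier); each weighing has 3 outcomes.
Bound for k weighings: say the first weighing puts j discs on each pan. If it tips, the 2j weighed discs remain suspects (each with a known direction) and k-1 weighings give 3^(k-1) outcomes; 3^(k-1) is odd, so 2j ≤ 3^(k-1) - 1. If it balances, the n - 2j unweighed discs remain with direction unknown: 2(n - 2j) ≤ 3^(k-1) - 1 by the same parity argument. Adding, n ≤ (3^(k-1) - 1) + (3^(k-1) - 1)/2 = (3^k - 3)/2, and the classical three-group strategy achieves this (3 discs in 2 weighings, 12 in 3, 39 in 4, 120 in 5).
So we need the smallest k with (3^k - 3)/2 ≥ 75.
k = 4: (3^4 - 3)/2 = 39 < 75 ✗
k = 5: (3^5 - 3)/2 = 120 ≥ 75 ✓

5


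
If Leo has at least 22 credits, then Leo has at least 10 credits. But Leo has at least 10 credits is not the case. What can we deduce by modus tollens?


Modus tollens: P → Q, ¬Q ⊢ ¬P
P: Leo has at least 22 credits
Q: Leo has at least 10 credits
We have P → Q and Q is false.
By modus tollens, P must be false.

It is not the case that Leo has at least 22 credits
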